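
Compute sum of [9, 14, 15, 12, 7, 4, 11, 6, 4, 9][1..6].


Prefix sums: [0, 9, 23, 38, 50, 57, 61, 72, 78, 82, 91]
Sum[1..6] = prefix[7] - prefix[1] = 72 - 9 = 63


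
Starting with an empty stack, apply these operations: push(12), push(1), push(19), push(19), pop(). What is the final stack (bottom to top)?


push(12) -> [12]
push(1) -> [12, 1]
push(19) -> [12, 1, 19]
push(19) -> [12, 1, 19, 19]
pop() returns 19 -> [12, 1, 19]
Final stack (bottom to top): [12, 1, 19]


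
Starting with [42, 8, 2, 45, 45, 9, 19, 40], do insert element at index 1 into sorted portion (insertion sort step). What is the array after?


After one pass: [8, 42, 2, 45, 45, 9, 19, 40]


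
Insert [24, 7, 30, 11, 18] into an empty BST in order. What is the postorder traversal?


Root = 24; build tree by BST insertion.
Postorder traversal: [18, 11, 7, 30, 24]


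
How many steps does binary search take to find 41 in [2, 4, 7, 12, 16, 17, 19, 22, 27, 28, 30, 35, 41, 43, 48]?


Search for 41:
[0,14] mid=7 arr[7]=22
[8,14] mid=11 arr[11]=35
[12,14] mid=13 arr[13]=43
[12,12] mid=12 arr[12]=41
Total: 4 comparisons


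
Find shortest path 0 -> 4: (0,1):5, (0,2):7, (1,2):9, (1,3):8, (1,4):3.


Dijkstra from 0:
Distances: {0: 0, 1: 5, 2: 7, 3: 13, 4: 8}
Shortest distance to 4 = 8, path = [0, 1, 4]


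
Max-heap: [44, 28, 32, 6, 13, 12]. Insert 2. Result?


Append 2: [44, 28, 32, 6, 13, 12, 2]
Bubble up: no swaps needed
Result: [44, 28, 32, 6, 13, 12, 2]


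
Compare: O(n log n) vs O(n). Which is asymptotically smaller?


linear grows slower than linearithmic
O(n) is asymptotically smaller; O(n log n) grows faster


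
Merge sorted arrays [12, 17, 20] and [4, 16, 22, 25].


Compare heads, take smaller each step.
Merged: [4, 12, 16, 17, 20, 22, 25]


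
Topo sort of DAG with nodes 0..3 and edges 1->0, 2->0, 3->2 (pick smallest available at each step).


Kahn's algorithm, process smallest node first
Order: [1, 3, 2, 0]


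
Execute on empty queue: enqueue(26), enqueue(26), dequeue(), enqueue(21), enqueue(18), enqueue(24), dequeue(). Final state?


enqueue(26) -> [26]
enqueue(26) -> [26, 26]
dequeue() returns 26 -> [26]
enqueue(21) -> [26, 21]
enqueue(18) -> [26, 21, 18]
enqueue(24) -> [26, 21, 18, 24]
dequeue() returns 26 -> [21, 18, 24]
Final queue (front to back): [21, 18, 24]


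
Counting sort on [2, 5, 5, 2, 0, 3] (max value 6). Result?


Count array: [1, 0, 2, 1, 0, 2, 0]
Reconstruct: [0, 2, 2, 3, 5, 5]


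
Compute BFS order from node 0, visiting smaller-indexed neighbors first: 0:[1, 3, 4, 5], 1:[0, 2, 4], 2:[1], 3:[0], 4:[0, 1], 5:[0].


BFS queue: start with [0]
Visit order: [0, 1, 3, 4, 5, 2]


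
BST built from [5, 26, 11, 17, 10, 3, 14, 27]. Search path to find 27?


BST root = 5
Search for 27: compare at each node
Path: [5, 26, 27]


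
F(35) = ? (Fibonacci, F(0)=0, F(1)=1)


F(n)=F(n-1)+F(n-2)
...F(33)=3524578, F(34)=5702887, F(35)=9227465


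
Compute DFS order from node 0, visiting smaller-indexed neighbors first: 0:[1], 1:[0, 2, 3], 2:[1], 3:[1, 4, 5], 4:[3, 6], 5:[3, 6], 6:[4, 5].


DFS stack-based: start with [0]
Visit order: [0, 1, 2, 3, 4, 6, 5]


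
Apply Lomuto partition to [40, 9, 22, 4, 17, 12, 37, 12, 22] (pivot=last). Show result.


Elements <= 22 go left of pivot.
Result: [9, 22, 4, 17, 12, 12, 22, 40, 37], pivot at index 6


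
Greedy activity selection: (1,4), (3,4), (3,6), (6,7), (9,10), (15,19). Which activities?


Greedy: pick earliest-ending, then skip overlaps.
Selected (4 activities): [(1, 4), (6, 7), (9, 10), (15, 19)]


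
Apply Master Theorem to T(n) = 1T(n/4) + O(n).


a=1, b=4, c=1. log_4(1)=0 < c=1. Case 3: O(n^c) = O(n)
Complexity: O(n)


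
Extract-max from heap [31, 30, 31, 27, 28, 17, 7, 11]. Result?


Max = 31
Replace root with last, heapify down
Resulting heap: [31, 30, 17, 27, 28, 11, 7]


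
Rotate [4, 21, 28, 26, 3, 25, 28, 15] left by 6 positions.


Left rotate by 6: [28, 15, 4, 21, 28, 26, 3, 25]


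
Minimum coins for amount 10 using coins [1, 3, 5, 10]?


dp[0]=0; dp[i]=1+min(dp[i-c] for c in coins)
...dp[5]=1, dp[6]=2, dp[7]=3, dp[8]=2, dp[9]=3, dp[10]=1
Minimum coins for 10 = 1


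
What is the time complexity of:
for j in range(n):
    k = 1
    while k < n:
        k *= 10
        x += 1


Per nesting level: O(n) * O(log n) = O(n log n)
Complexity: O(n log n)


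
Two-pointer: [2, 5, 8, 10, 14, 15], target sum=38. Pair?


Two pointers: lo=0, hi=5
No pair sums to 38


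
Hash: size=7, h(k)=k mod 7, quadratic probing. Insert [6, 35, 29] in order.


Insertions: 6->slot 6; 35->slot 0; 29->slot 1
Table: [35, 29, None, None, None, None, 6]


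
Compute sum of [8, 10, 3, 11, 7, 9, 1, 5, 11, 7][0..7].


Prefix sums: [0, 8, 18, 21, 32, 39, 48, 49, 54, 65, 72]
Sum[0..7] = prefix[8] - prefix[0] = 54 - 0 = 54


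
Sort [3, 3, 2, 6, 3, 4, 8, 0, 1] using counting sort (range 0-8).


Count array: [1, 1, 1, 3, 1, 0, 1, 0, 1]
Reconstruct: [0, 1, 2, 3, 3, 3, 4, 6, 8]


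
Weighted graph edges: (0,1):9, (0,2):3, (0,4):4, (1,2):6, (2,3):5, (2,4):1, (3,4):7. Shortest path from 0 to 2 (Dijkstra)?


Dijkstra from 0:
Distances: {0: 0, 1: 9, 2: 3, 3: 8, 4: 4}
Shortest distance to 2 = 3, path = [0, 2]


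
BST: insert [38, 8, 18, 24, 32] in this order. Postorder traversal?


Root = 38; build tree by BST insertion.
Postorder traversal: [32, 24, 18, 8, 38]


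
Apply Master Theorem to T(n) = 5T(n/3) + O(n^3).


a=5, b=3, c=3. log_3(5)=1.465 < c=3. Case 3: O(n^c) = O(n^3)
Complexity: O(n^3)


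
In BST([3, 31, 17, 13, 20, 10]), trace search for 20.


BST root = 3
Search for 20: compare at each node
Path: [3, 31, 17, 20]


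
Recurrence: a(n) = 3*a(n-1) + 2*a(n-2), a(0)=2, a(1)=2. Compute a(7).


Build bottom-up:
...a(5)=434, a(6)=1546, a(7)=3*1546+2*434=5506


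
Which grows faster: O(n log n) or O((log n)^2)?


polylogarithmic grows slower than linearithmic
O((log n)^2) is asymptotically smaller; O(n log n) grows faster


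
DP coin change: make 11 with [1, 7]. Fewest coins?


dp[0]=0; dp[i]=1+min(dp[i-c] for c in coins)
...dp[6]=6, dp[7]=1, dp[8]=2, dp[9]=3, dp[10]=4, dp[11]=5
Minimum coins for 11 = 5


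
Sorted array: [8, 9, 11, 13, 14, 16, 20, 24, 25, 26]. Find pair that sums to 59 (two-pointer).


Two pointers: lo=0, hi=9
No pair sums to 59


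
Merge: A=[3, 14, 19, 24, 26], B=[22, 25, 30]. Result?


Compare heads, take smaller each step.
Merged: [3, 14, 19, 22, 24, 25, 26, 30]


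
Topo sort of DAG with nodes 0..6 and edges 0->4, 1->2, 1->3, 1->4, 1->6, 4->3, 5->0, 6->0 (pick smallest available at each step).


Kahn's algorithm, process smallest node first
Order: [1, 2, 5, 6, 0, 4, 3]


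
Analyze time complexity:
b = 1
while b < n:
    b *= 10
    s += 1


Per nesting level: O(log n) = O(log n)
Complexity: O(log n)


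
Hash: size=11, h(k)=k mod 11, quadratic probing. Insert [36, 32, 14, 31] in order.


Insertions: 36->slot 3; 32->slot 10; 14->slot 4; 31->slot 9
Table: [None, None, None, 36, 14, None, None, None, None, 31, 32]


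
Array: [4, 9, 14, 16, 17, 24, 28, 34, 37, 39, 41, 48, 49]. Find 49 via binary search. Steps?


Search for 49:
[0,12] mid=6 arr[6]=28
[7,12] mid=9 arr[9]=39
[10,12] mid=11 arr[11]=48
[12,12] mid=12 arr[12]=49
Total: 4 comparisons


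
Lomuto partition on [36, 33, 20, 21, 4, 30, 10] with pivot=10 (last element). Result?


Elements <= 10 go left of pivot.
Result: [4, 10, 20, 21, 36, 30, 33], pivot at index 1


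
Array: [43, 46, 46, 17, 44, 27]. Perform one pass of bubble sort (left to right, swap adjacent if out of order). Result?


After one pass: [43, 46, 17, 44, 27, 46]


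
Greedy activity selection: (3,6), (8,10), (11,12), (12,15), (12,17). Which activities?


Greedy: pick earliest-ending, then skip overlaps.
Selected (4 activities): [(3, 6), (8, 10), (11, 12), (12, 15)]


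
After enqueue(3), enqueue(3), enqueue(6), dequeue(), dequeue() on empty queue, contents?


enqueue(3) -> [3]
enqueue(3) -> [3, 3]
enqueue(6) -> [3, 3, 6]
dequeue() returns 3 -> [3, 6]
dequeue() returns 3 -> [6]
Final queue (front to back): [6]


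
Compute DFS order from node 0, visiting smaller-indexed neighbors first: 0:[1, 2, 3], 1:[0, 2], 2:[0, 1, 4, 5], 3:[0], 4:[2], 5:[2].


DFS stack-based: start with [0]
Visit order: [0, 1, 2, 4, 5, 3]


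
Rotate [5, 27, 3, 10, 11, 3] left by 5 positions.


Left rotate by 5: [3, 5, 27, 3, 10, 11]


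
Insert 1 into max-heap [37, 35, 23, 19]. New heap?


Append 1: [37, 35, 23, 19, 1]
Bubble up: no swaps needed
Result: [37, 35, 23, 19, 1]


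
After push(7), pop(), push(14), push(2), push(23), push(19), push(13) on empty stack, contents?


push(7) -> [7]
pop() returns 7 -> []
push(14) -> [14]
push(2) -> [14, 2]
push(23) -> [14, 2, 23]
push(19) -> [14, 2, 23, 19]
push(13) -> [14, 2, 23, 19, 13]
Final stack (bottom to top): [14, 2, 23, 19, 13]


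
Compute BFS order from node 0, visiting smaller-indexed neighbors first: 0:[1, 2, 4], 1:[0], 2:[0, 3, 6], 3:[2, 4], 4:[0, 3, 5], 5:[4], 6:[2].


BFS queue: start with [0]
Visit order: [0, 1, 2, 4, 3, 6, 5]


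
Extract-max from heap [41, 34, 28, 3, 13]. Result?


Max = 41
Replace root with last, heapify down
Resulting heap: [34, 13, 28, 3]


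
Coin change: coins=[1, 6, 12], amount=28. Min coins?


dp[0]=0; dp[i]=1+min(dp[i-c] for c in coins)
...dp[23]=7, dp[24]=2, dp[25]=3, dp[26]=4, dp[27]=5, dp[28]=6
Minimum coins for 28 = 6


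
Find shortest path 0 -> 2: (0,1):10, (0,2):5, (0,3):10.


Dijkstra from 0:
Distances: {0: 0, 1: 10, 2: 5, 3: 10}
Shortest distance to 2 = 5, path = [0, 2]


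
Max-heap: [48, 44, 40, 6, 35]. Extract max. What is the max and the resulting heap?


Max = 48
Replace root with last, heapify down
Resulting heap: [44, 35, 40, 6]


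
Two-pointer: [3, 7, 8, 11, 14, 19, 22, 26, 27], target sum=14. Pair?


Two pointers: lo=0, hi=8
Found pair: (3, 11) summing to 14


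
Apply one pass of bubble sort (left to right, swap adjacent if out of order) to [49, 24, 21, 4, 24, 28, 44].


After one pass: [24, 21, 4, 24, 28, 44, 49]


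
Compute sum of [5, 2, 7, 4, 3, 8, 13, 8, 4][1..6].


Prefix sums: [0, 5, 7, 14, 18, 21, 29, 42, 50, 54]
Sum[1..6] = prefix[7] - prefix[1] = 42 - 5 = 37


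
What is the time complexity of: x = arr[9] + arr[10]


Analysis: constant-time operation, no loop
Complexity: O(1)


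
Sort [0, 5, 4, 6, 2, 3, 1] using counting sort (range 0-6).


Count array: [1, 1, 1, 1, 1, 1, 1]
Reconstruct: [0, 1, 2, 3, 4, 5, 6]


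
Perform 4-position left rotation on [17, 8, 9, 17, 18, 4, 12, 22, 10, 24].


Left rotate by 4: [18, 4, 12, 22, 10, 24, 17, 8, 9, 17]


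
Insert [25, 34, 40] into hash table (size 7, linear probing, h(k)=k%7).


Insertions: 25->slot 4; 34->slot 6; 40->slot 5
Table: [None, None, None, None, 25, 40, 34]


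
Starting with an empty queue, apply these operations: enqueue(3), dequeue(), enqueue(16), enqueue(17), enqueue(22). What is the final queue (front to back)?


enqueue(3) -> [3]
dequeue() returns 3 -> []
enqueue(16) -> [16]
enqueue(17) -> [16, 17]
enqueue(22) -> [16, 17, 22]
Final queue (front to back): [16, 17, 22]


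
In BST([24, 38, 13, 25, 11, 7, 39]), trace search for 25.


BST root = 24
Search for 25: compare at each node
Path: [24, 38, 25]


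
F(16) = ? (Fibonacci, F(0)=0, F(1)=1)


F(n)=F(n-1)+F(n-2)
...F(14)=377, F(15)=610, F(16)=987


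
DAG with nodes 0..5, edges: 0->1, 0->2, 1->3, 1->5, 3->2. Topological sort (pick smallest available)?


Kahn's algorithm, process smallest node first
Order: [0, 1, 3, 2, 4, 5]


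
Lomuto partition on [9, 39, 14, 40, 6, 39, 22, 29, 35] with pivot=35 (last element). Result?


Elements <= 35 go left of pivot.
Result: [9, 14, 6, 22, 29, 35, 40, 39, 39], pivot at index 5


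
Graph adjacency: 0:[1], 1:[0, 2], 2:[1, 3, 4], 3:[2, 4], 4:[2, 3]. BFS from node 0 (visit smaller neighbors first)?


BFS queue: start with [0]
Visit order: [0, 1, 2, 3, 4]


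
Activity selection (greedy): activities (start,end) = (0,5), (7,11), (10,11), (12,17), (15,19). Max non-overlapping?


Greedy: pick earliest-ending, then skip overlaps.
Selected (3 activities): [(0, 5), (7, 11), (12, 17)]


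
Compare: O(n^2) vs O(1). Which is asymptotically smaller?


constant grows slower than quadratic
O(1) is asymptotically smaller; O(n^2) grows faster


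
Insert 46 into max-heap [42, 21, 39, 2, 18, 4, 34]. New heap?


Append 46: [42, 21, 39, 2, 18, 4, 34, 46]
Bubble up: swap idx 7(46) with idx 3(2); swap idx 3(46) with idx 1(21); swap idx 1(46) with idx 0(42)
Result: [46, 42, 39, 21, 18, 4, 34, 2]


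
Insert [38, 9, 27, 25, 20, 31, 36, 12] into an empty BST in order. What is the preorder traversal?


Root = 38; build tree by BST insertion.
Preorder traversal: [38, 9, 27, 25, 20, 12, 31, 36]


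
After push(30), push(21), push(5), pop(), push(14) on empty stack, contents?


push(30) -> [30]
push(21) -> [30, 21]
push(5) -> [30, 21, 5]
pop() returns 5 -> [30, 21]
push(14) -> [30, 21, 14]
Final stack (bottom to top): [30, 21, 14]


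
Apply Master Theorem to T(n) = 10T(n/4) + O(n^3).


a=10, b=4, c=3. log_4(10)=1.661 < c=3. Case 3: O(n^c) = O(n^3)
Complexity: O(n^3)


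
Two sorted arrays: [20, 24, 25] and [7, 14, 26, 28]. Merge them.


Compare heads, take smaller each step.
Merged: [7, 14, 20, 24, 25, 26, 28]


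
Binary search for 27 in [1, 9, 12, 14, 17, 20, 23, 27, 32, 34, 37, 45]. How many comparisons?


Search for 27:
[0,11] mid=5 arr[5]=20
[6,11] mid=8 arr[8]=32
[6,7] mid=6 arr[6]=23
[7,7] mid=7 arr[7]=27
Total: 4 comparisons


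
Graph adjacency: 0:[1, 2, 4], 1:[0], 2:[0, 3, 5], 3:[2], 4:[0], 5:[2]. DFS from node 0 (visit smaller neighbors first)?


DFS stack-based: start with [0]
Visit order: [0, 1, 2, 3, 5, 4]


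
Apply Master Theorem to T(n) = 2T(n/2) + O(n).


a=2, b=2, c=1. log_2(2)=1 = c=1. Case 2: O(n^c log n) = O(n log n)
Complexity: O(n log n)


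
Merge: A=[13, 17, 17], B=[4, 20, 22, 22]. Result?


Compare heads, take smaller each step.
Merged: [4, 13, 17, 17, 20, 22, 22]


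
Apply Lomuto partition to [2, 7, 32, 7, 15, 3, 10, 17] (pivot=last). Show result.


Elements <= 17 go left of pivot.
Result: [2, 7, 7, 15, 3, 10, 17, 32], pivot at index 6


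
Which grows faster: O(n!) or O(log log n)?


double-logarithmic grows slower than factorial
O(log log n) is asymptotically smaller; O(n!) grows faster


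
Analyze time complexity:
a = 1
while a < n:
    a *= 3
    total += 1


Per nesting level: O(log n) = O(log n)
Complexity: O(log n)


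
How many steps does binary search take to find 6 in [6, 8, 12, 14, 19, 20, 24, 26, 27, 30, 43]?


Search for 6:
[0,10] mid=5 arr[5]=20
[0,4] mid=2 arr[2]=12
[0,1] mid=0 arr[0]=6
Total: 3 comparisons


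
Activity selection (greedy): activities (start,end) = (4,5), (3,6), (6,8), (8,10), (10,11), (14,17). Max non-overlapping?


Greedy: pick earliest-ending, then skip overlaps.
Selected (5 activities): [(4, 5), (6, 8), (8, 10), (10, 11), (14, 17)]


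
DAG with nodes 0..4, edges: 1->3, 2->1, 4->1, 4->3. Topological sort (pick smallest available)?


Kahn's algorithm, process smallest node first
Order: [0, 2, 4, 1, 3]


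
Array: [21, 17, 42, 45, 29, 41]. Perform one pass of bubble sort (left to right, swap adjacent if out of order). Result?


After one pass: [17, 21, 42, 29, 41, 45]


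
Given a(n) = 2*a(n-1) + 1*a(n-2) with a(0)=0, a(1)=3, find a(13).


Build bottom-up:
...a(11)=17223, a(12)=41580, a(13)=2*41580+1*17223=100383


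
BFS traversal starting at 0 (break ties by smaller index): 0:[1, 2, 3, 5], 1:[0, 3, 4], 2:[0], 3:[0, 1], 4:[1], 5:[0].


BFS queue: start with [0]
Visit order: [0, 1, 2, 3, 5, 4]


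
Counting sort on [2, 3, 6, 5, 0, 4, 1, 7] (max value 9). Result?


Count array: [1, 1, 1, 1, 1, 1, 1, 1, 0, 0]
Reconstruct: [0, 1, 2, 3, 4, 5, 6, 7]


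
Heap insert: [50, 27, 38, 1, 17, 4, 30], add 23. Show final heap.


Append 23: [50, 27, 38, 1, 17, 4, 30, 23]
Bubble up: swap idx 7(23) with idx 3(1)
Result: [50, 27, 38, 23, 17, 4, 30, 1]


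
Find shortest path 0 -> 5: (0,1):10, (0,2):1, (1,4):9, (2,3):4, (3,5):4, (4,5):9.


Dijkstra from 0:
Distances: {0: 0, 1: 10, 2: 1, 3: 5, 4: 18, 5: 9}
Shortest distance to 5 = 9, path = [0, 2, 3, 5]


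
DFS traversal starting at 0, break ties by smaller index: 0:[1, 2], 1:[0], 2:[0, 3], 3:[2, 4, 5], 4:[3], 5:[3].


DFS stack-based: start with [0]
Visit order: [0, 1, 2, 3, 4, 5]


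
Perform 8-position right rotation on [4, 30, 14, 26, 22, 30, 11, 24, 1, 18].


Right rotate by 8: [14, 26, 22, 30, 11, 24, 1, 18, 4, 30]


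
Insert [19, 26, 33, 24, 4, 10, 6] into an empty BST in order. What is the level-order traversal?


Root = 19; build tree by BST insertion.
Level-Order traversal: [19, 4, 26, 10, 24, 33, 6]


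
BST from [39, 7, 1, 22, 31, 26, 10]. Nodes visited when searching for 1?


BST root = 39
Search for 1: compare at each node
Path: [39, 7, 1]


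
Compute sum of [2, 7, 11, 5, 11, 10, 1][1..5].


Prefix sums: [0, 2, 9, 20, 25, 36, 46, 47]
Sum[1..5] = prefix[6] - prefix[1] = 46 - 2 = 44


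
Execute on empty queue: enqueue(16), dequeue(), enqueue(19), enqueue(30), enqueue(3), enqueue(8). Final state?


enqueue(16) -> [16]
dequeue() returns 16 -> []
enqueue(19) -> [19]
enqueue(30) -> [19, 30]
enqueue(3) -> [19, 30, 3]
enqueue(8) -> [19, 30, 3, 8]
Final queue (front to back): [19, 30, 3, 8]


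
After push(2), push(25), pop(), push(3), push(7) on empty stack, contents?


push(2) -> [2]
push(25) -> [2, 25]
pop() returns 25 -> [2]
push(3) -> [2, 3]
push(7) -> [2, 3, 7]
Final stack (bottom to top): [2, 3, 7]


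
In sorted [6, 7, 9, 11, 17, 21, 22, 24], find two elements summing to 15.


Two pointers: lo=0, hi=7
Found pair: (6, 9) summing to 15


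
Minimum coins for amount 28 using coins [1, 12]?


dp[0]=0; dp[i]=1+min(dp[i-c] for c in coins)
...dp[23]=12, dp[24]=2, dp[25]=3, dp[26]=4, dp[27]=5, dp[28]=6
Minimum coins for 28 = 6


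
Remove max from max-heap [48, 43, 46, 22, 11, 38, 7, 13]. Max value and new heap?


Max = 48
Replace root with last, heapify down
Resulting heap: [46, 43, 38, 22, 11, 13, 7]


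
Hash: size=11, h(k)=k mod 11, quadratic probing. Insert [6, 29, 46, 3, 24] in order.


Insertions: 6->slot 6; 29->slot 7; 46->slot 2; 3->slot 3; 24->slot 0
Table: [24, None, 46, 3, None, None, 6, 29, None, None, None]


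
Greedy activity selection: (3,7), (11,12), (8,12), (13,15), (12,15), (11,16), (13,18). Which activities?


Greedy: pick earliest-ending, then skip overlaps.
Selected (3 activities): [(3, 7), (11, 12), (13, 15)]


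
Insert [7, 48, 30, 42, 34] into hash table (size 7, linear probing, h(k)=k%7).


Insertions: 7->slot 0; 48->slot 6; 30->slot 2; 42->slot 1; 34->slot 3
Table: [7, 42, 30, 34, None, None, 48]


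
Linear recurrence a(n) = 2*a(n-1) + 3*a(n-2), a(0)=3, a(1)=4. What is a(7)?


Build bottom-up:
...a(5)=424, a(6)=1277, a(7)=2*1277+3*424=3826


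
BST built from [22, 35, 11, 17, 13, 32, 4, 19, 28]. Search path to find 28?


BST root = 22
Search for 28: compare at each node
Path: [22, 35, 32, 28]


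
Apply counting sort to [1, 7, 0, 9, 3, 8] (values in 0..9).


Count array: [1, 1, 0, 1, 0, 0, 0, 1, 1, 1]
Reconstruct: [0, 1, 3, 7, 8, 9]


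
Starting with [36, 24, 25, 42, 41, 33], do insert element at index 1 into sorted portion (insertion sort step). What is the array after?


After one pass: [24, 36, 25, 42, 41, 33]


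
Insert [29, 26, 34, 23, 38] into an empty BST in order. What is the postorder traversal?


Root = 29; build tree by BST insertion.
Postorder traversal: [23, 26, 38, 34, 29]


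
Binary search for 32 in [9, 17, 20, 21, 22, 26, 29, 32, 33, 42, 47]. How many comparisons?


Search for 32:
[0,10] mid=5 arr[5]=26
[6,10] mid=8 arr[8]=33
[6,7] mid=6 arr[6]=29
[7,7] mid=7 arr[7]=32
Total: 4 comparisons


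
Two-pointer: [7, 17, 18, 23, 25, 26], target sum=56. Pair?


Two pointers: lo=0, hi=5
No pair sums to 56


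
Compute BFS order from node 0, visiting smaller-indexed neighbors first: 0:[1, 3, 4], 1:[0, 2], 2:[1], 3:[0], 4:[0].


BFS queue: start with [0]
Visit order: [0, 1, 3, 4, 2]


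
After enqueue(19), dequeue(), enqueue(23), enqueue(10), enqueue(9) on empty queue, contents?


enqueue(19) -> [19]
dequeue() returns 19 -> []
enqueue(23) -> [23]
enqueue(10) -> [23, 10]
enqueue(9) -> [23, 10, 9]
Final queue (front to back): [23, 10, 9]


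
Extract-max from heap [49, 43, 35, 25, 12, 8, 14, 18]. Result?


Max = 49
Replace root with last, heapify down
Resulting heap: [43, 25, 35, 18, 12, 8, 14]


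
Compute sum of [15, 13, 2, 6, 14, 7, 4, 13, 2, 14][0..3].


Prefix sums: [0, 15, 28, 30, 36, 50, 57, 61, 74, 76, 90]
Sum[0..3] = prefix[4] - prefix[0] = 36 - 0 = 36


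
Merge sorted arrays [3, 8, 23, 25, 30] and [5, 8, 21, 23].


Compare heads, take smaller each step.
Merged: [3, 5, 8, 8, 21, 23, 23, 25, 30]


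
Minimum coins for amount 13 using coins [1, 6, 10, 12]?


dp[0]=0; dp[i]=1+min(dp[i-c] for c in coins)
...dp[8]=3, dp[9]=4, dp[10]=1, dp[11]=2, dp[12]=1, dp[13]=2
Minimum coins for 13 = 2


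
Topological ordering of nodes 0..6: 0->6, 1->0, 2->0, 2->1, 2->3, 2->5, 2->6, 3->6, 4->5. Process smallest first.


Kahn's algorithm, process smallest node first
Order: [2, 1, 0, 3, 4, 5, 6]


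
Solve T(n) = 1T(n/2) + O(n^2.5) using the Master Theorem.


a=1, b=2, c=2.5. log_2(1)=0 < c=2.5. Case 3: O(n^c) = O(n^2.500)
Complexity: O(n^2.500)


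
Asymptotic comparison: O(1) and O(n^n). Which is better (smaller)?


constant grows slower than n^n
O(1) is asymptotically smaller; O(n^n) grows faster


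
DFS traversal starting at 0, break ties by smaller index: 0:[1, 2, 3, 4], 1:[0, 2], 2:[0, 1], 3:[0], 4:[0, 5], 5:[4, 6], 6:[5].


DFS stack-based: start with [0]
Visit order: [0, 1, 2, 3, 4, 5, 6]


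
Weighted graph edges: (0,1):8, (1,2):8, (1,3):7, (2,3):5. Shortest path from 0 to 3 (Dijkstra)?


Dijkstra from 0:
Distances: {0: 0, 1: 8, 2: 16, 3: 15}
Shortest distance to 3 = 15, path = [0, 1, 3]


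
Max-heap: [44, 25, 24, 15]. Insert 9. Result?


Append 9: [44, 25, 24, 15, 9]
Bubble up: no swaps needed
Result: [44, 25, 24, 15, 9]


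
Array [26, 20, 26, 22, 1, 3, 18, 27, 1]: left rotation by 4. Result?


Left rotate by 4: [1, 3, 18, 27, 1, 26, 20, 26, 22]


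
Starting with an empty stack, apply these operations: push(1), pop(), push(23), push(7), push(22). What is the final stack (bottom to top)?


push(1) -> [1]
pop() returns 1 -> []
push(23) -> [23]
push(7) -> [23, 7]
push(22) -> [23, 7, 22]
Final stack (bottom to top): [23, 7, 22]


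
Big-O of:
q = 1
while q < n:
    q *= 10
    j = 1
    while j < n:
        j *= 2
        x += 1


Per nesting level: O(log n) * O(log n) = O((log n)^2)
Complexity: O((log n)^2)


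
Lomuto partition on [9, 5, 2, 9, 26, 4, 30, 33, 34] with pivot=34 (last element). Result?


Elements <= 34 go left of pivot.
Result: [9, 5, 2, 9, 26, 4, 30, 33, 34], pivot at index 8


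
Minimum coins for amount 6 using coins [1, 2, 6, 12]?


dp[0]=0; dp[i]=1+min(dp[i-c] for c in coins)
...dp[1]=1, dp[2]=1, dp[3]=2, dp[4]=2, dp[5]=3, dp[6]=1
Minimum coins for 6 = 1


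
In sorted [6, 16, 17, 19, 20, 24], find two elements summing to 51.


Two pointers: lo=0, hi=5
No pair sums to 51


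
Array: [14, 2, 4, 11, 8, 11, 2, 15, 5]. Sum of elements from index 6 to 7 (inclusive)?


Prefix sums: [0, 14, 16, 20, 31, 39, 50, 52, 67, 72]
Sum[6..7] = prefix[8] - prefix[6] = 67 - 50 = 17


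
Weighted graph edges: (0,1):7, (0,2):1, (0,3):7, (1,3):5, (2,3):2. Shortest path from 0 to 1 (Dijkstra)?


Dijkstra from 0:
Distances: {0: 0, 1: 7, 2: 1, 3: 3}
Shortest distance to 1 = 7, path = [0, 1]


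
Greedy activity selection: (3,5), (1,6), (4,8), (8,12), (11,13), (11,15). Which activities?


Greedy: pick earliest-ending, then skip overlaps.
Selected (2 activities): [(3, 5), (8, 12)]


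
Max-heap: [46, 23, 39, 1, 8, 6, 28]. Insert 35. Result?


Append 35: [46, 23, 39, 1, 8, 6, 28, 35]
Bubble up: swap idx 7(35) with idx 3(1); swap idx 3(35) with idx 1(23)
Result: [46, 35, 39, 23, 8, 6, 28, 1]


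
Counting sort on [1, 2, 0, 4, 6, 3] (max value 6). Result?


Count array: [1, 1, 1, 1, 1, 0, 1]
Reconstruct: [0, 1, 2, 3, 4, 6]


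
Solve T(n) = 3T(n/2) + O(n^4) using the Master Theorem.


a=3, b=2, c=4. log_2(3)=1.585 < c=4. Case 3: O(n^c) = O(n^4)
Complexity: O(n^4)


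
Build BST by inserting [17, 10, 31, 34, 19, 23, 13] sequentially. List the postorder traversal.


Root = 17; build tree by BST insertion.
Postorder traversal: [13, 10, 23, 19, 34, 31, 17]


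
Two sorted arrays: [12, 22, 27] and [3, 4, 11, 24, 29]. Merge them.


Compare heads, take smaller each step.
Merged: [3, 4, 11, 12, 22, 24, 27, 29]


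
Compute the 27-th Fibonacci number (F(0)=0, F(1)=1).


F(n)=F(n-1)+F(n-2)
...F(25)=75025, F(26)=121393, F(27)=196418


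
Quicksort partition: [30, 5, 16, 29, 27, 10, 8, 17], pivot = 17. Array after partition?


Elements <= 17 go left of pivot.
Result: [5, 16, 10, 8, 17, 30, 29, 27], pivot at index 4


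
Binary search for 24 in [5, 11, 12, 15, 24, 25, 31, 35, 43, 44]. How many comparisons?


Search for 24:
[0,9] mid=4 arr[4]=24
Total: 1 comparisons


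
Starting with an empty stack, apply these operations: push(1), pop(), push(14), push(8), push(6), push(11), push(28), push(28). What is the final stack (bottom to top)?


push(1) -> [1]
pop() returns 1 -> []
push(14) -> [14]
push(8) -> [14, 8]
push(6) -> [14, 8, 6]
push(11) -> [14, 8, 6, 11]
push(28) -> [14, 8, 6, 11, 28]
push(28) -> [14, 8, 6, 11, 28, 28]
Final stack (bottom to top): [14, 8, 6, 11, 28, 28]


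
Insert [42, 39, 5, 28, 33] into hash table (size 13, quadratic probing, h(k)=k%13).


Insertions: 42->slot 3; 39->slot 0; 5->slot 5; 28->slot 2; 33->slot 7
Table: [39, None, 28, 42, None, 5, None, 33, None, None, None, None, None]


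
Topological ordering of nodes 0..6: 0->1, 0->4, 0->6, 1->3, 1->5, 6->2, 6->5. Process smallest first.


Kahn's algorithm, process smallest node first
Order: [0, 1, 3, 4, 6, 2, 5]


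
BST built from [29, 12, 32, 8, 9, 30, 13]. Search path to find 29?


BST root = 29
Search for 29: compare at each node
Path: [29]


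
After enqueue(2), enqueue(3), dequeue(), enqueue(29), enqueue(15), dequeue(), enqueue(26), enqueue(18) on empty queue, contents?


enqueue(2) -> [2]
enqueue(3) -> [2, 3]
dequeue() returns 2 -> [3]
enqueue(29) -> [3, 29]
enqueue(15) -> [3, 29, 15]
dequeue() returns 3 -> [29, 15]
enqueue(26) -> [29, 15, 26]
enqueue(18) -> [29, 15, 26, 18]
Final queue (front to back): [29, 15, 26, 18]


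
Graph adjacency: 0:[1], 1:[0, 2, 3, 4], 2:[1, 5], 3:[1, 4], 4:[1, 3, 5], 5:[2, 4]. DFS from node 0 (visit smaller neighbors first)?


DFS stack-based: start with [0]
Visit order: [0, 1, 2, 5, 4, 3]


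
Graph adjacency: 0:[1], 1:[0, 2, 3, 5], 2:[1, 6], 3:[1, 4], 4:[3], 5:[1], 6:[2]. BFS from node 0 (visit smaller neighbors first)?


BFS queue: start with [0]
Visit order: [0, 1, 2, 3, 5, 6, 4]


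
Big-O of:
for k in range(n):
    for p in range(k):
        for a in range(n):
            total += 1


Per nesting level: O(n) * O(n) [triangular over k] * O(n) = O(n^3)
Complexity: O(n^3)


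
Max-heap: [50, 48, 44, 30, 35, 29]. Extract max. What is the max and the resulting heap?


Max = 50
Replace root with last, heapify down
Resulting heap: [48, 35, 44, 30, 29]


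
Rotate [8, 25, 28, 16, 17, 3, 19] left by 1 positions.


Left rotate by 1: [25, 28, 16, 17, 3, 19, 8]


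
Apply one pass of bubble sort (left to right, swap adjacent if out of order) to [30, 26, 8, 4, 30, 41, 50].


After one pass: [26, 8, 4, 30, 30, 41, 50]


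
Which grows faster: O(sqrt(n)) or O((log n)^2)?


polylogarithmic grows slower than sublinear
O((log n)^2) is asymptotically smaller; O(sqrt(n)) grows faster


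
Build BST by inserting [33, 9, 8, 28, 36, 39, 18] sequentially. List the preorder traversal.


Root = 33; build tree by BST insertion.
Preorder traversal: [33, 9, 8, 28, 18, 36, 39]


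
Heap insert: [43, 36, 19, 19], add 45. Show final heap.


Append 45: [43, 36, 19, 19, 45]
Bubble up: swap idx 4(45) with idx 1(36); swap idx 1(45) with idx 0(43)
Result: [45, 43, 19, 19, 36]


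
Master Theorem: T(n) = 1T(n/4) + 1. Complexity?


a=1, b=4, c=0. log_4(1)=0 = c=0. Case 2: O(n^c log n) = O(log n)
Complexity: O(log n)


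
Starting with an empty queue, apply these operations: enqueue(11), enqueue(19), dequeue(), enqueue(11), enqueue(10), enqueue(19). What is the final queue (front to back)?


enqueue(11) -> [11]
enqueue(19) -> [11, 19]
dequeue() returns 11 -> [19]
enqueue(11) -> [19, 11]
enqueue(10) -> [19, 11, 10]
enqueue(19) -> [19, 11, 10, 19]
Final queue (front to back): [19, 11, 10, 19]


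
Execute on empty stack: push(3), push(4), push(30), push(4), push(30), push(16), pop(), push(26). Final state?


push(3) -> [3]
push(4) -> [3, 4]
push(30) -> [3, 4, 30]
push(4) -> [3, 4, 30, 4]
push(30) -> [3, 4, 30, 4, 30]
push(16) -> [3, 4, 30, 4, 30, 16]
pop() returns 16 -> [3, 4, 30, 4, 30]
push(26) -> [3, 4, 30, 4, 30, 26]
Final stack (bottom to top): [3, 4, 30, 4, 30, 26]


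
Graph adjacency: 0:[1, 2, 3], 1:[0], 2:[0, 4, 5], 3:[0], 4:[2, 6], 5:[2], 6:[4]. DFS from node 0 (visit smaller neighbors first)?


DFS stack-based: start with [0]
Visit order: [0, 1, 2, 4, 6, 5, 3]


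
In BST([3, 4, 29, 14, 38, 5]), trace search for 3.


BST root = 3
Search for 3: compare at each node
Path: [3]


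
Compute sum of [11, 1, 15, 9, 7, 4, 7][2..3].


Prefix sums: [0, 11, 12, 27, 36, 43, 47, 54]
Sum[2..3] = prefix[4] - prefix[2] = 36 - 12 = 24


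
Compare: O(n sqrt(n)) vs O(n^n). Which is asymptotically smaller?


n^1.5 grows slower than n^n
O(n sqrt(n)) is asymptotically smaller; O(n^n) grows faster


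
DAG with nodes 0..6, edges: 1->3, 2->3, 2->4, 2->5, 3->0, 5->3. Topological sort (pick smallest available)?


Kahn's algorithm, process smallest node first
Order: [1, 2, 4, 5, 3, 0, 6]


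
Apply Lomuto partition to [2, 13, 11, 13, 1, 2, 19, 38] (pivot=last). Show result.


Elements <= 38 go left of pivot.
Result: [2, 13, 11, 13, 1, 2, 19, 38], pivot at index 7


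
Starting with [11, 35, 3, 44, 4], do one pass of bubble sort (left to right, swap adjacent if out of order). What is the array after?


After one pass: [11, 3, 35, 4, 44]


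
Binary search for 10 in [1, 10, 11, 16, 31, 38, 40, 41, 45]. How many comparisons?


Search for 10:
[0,8] mid=4 arr[4]=31
[0,3] mid=1 arr[1]=10
Total: 2 comparisons


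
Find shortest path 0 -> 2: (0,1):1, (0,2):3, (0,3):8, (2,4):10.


Dijkstra from 0:
Distances: {0: 0, 1: 1, 2: 3, 3: 8, 4: 13}
Shortest distance to 2 = 3, path = [0, 2]


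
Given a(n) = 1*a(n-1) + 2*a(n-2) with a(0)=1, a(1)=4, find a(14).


Build bottom-up:
...a(12)=6826, a(13)=13654, a(14)=1*13654+2*6826=27306


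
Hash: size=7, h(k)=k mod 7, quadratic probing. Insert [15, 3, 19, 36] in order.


Insertions: 15->slot 1; 3->slot 3; 19->slot 5; 36->slot 2
Table: [None, 15, 36, 3, None, 19, None]


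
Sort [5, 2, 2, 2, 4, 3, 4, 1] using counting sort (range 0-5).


Count array: [0, 1, 3, 1, 2, 1]
Reconstruct: [1, 2, 2, 2, 3, 4, 4, 5]


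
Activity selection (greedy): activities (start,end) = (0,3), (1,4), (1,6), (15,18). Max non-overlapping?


Greedy: pick earliest-ending, then skip overlaps.
Selected (2 activities): [(0, 3), (15, 18)]


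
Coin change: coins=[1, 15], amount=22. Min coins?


dp[0]=0; dp[i]=1+min(dp[i-c] for c in coins)
...dp[17]=3, dp[18]=4, dp[19]=5, dp[20]=6, dp[21]=7, dp[22]=8
Minimum coins for 22 = 8


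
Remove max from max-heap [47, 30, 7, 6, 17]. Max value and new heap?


Max = 47
Replace root with last, heapify down
Resulting heap: [30, 17, 7, 6]


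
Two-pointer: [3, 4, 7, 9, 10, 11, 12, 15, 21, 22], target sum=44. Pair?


Two pointers: lo=0, hi=9
No pair sums to 44


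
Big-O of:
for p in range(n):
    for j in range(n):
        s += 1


Per nesting level: O(n) * O(n) = O(n^2)
Complexity: O(n^2)


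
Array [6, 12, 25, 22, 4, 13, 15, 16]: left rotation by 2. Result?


Left rotate by 2: [25, 22, 4, 13, 15, 16, 6, 12]


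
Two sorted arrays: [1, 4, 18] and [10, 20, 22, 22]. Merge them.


Compare heads, take smaller each step.
Merged: [1, 4, 10, 18, 20, 22, 22]


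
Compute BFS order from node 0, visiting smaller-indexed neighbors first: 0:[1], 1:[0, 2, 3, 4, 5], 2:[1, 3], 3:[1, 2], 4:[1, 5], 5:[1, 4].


BFS queue: start with [0]
Visit order: [0, 1, 2, 3, 4, 5]


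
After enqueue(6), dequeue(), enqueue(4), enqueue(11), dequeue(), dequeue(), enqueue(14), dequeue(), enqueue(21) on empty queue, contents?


enqueue(6) -> [6]
dequeue() returns 6 -> []
enqueue(4) -> [4]
enqueue(11) -> [4, 11]
dequeue() returns 4 -> [11]
dequeue() returns 11 -> []
enqueue(14) -> [14]
dequeue() returns 14 -> []
enqueue(21) -> [21]
Final queue (front to back): [21]


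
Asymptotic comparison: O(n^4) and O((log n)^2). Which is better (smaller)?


polylogarithmic grows slower than quartic
O((log n)^2) is asymptotically smaller; O(n^4) grows faster


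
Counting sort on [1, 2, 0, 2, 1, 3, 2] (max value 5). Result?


Count array: [1, 2, 3, 1, 0, 0]
Reconstruct: [0, 1, 1, 2, 2, 2, 3]


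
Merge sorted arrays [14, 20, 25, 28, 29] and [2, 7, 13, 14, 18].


Compare heads, take smaller each step.
Merged: [2, 7, 13, 14, 14, 18, 20, 25, 28, 29]


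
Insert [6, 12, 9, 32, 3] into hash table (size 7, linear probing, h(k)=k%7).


Insertions: 6->slot 6; 12->slot 5; 9->slot 2; 32->slot 4; 3->slot 3
Table: [None, None, 9, 3, 32, 12, 6]


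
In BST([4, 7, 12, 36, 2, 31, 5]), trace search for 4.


BST root = 4
Search for 4: compare at each node
Path: [4]


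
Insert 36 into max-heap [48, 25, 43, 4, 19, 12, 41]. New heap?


Append 36: [48, 25, 43, 4, 19, 12, 41, 36]
Bubble up: swap idx 7(36) with idx 3(4); swap idx 3(36) with idx 1(25)
Result: [48, 36, 43, 25, 19, 12, 41, 4]


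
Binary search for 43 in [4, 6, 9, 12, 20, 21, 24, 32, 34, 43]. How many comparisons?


Search for 43:
[0,9] mid=4 arr[4]=20
[5,9] mid=7 arr[7]=32
[8,9] mid=8 arr[8]=34
[9,9] mid=9 arr[9]=43
Total: 4 comparisons


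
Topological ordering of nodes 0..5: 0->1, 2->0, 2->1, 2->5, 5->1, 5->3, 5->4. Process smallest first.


Kahn's algorithm, process smallest node first
Order: [2, 0, 5, 1, 3, 4]


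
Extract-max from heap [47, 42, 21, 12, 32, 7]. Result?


Max = 47
Replace root with last, heapify down
Resulting heap: [42, 32, 21, 12, 7]


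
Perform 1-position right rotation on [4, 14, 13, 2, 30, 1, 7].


Right rotate by 1: [7, 4, 14, 13, 2, 30, 1]


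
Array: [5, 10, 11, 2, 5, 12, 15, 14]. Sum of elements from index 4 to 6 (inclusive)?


Prefix sums: [0, 5, 15, 26, 28, 33, 45, 60, 74]
Sum[4..6] = prefix[7] - prefix[4] = 60 - 28 = 32


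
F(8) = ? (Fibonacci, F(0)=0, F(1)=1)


F(n)=F(n-1)+F(n-2)
...F(6)=8, F(7)=13, F(8)=21


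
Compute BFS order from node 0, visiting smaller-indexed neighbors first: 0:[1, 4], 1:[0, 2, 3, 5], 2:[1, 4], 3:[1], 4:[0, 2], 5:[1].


BFS queue: start with [0]
Visit order: [0, 1, 4, 2, 3, 5]


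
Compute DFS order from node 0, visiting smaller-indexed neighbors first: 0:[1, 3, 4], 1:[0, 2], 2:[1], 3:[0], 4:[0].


DFS stack-based: start with [0]
Visit order: [0, 1, 2, 3, 4]


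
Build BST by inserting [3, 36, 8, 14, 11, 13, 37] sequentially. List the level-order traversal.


Root = 3; build tree by BST insertion.
Level-Order traversal: [3, 36, 8, 37, 14, 11, 13]


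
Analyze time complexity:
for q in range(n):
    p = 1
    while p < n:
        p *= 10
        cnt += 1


Per nesting level: O(n) * O(log n) = O(n log n)
Complexity: O(n log n)


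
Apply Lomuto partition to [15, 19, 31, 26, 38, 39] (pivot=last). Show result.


Elements <= 39 go left of pivot.
Result: [15, 19, 31, 26, 38, 39], pivot at index 5


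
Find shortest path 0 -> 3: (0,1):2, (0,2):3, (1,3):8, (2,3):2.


Dijkstra from 0:
Distances: {0: 0, 1: 2, 2: 3, 3: 5}
Shortest distance to 3 = 5, path = [0, 2, 3]


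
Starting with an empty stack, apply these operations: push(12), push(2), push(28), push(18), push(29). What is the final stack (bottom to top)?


push(12) -> [12]
push(2) -> [12, 2]
push(28) -> [12, 2, 28]
push(18) -> [12, 2, 28, 18]
push(29) -> [12, 2, 28, 18, 29]
Final stack (bottom to top): [12, 2, 28, 18, 29]


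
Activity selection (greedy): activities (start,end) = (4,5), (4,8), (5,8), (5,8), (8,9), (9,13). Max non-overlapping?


Greedy: pick earliest-ending, then skip overlaps.
Selected (4 activities): [(4, 5), (5, 8), (8, 9), (9, 13)]


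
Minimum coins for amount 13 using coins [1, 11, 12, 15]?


dp[0]=0; dp[i]=1+min(dp[i-c] for c in coins)
...dp[8]=8, dp[9]=9, dp[10]=10, dp[11]=1, dp[12]=1, dp[13]=2
Minimum coins for 13 = 2


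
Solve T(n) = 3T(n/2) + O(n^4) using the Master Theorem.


a=3, b=2, c=4. log_2(3)=1.585 < c=4. Case 3: O(n^c) = O(n^4)
Complexity: O(n^4)


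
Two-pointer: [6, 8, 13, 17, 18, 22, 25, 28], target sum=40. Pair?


Two pointers: lo=0, hi=7
Found pair: (18, 22) summing to 40


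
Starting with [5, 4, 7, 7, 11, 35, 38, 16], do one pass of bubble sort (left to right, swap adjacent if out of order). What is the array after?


After one pass: [4, 5, 7, 7, 11, 35, 16, 38]


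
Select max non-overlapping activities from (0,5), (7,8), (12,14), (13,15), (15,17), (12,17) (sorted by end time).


Greedy: pick earliest-ending, then skip overlaps.
Selected (4 activities): [(0, 5), (7, 8), (12, 14), (15, 17)]


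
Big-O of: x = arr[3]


Analysis: constant-time operation, no loop
Complexity: O(1)


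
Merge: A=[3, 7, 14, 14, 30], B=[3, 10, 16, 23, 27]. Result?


Compare heads, take smaller each step.
Merged: [3, 3, 7, 10, 14, 14, 16, 23, 27, 30]


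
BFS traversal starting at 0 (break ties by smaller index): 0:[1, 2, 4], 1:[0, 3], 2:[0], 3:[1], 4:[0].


BFS queue: start with [0]
Visit order: [0, 1, 2, 4, 3]


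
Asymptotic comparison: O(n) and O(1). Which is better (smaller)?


constant grows slower than linear
O(1) is asymptotically smaller; O(n) grows faster


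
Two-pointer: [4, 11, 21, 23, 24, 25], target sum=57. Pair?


Two pointers: lo=0, hi=5
No pair sums to 57


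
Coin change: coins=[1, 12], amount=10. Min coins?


dp[0]=0; dp[i]=1+min(dp[i-c] for c in coins)
...dp[5]=5, dp[6]=6, dp[7]=7, dp[8]=8, dp[9]=9, dp[10]=10
Minimum coins for 10 = 10


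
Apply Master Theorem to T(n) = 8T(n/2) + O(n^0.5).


a=8, b=2, c=0.5. log_2(8)=3 > c=0.5. Case 1: O(n^log_b(a)) = O(n^3)
Complexity: O(n^3)


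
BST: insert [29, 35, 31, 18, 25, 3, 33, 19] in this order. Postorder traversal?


Root = 29; build tree by BST insertion.
Postorder traversal: [3, 19, 25, 18, 33, 31, 35, 29]


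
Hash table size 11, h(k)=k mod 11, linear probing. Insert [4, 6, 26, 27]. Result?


Insertions: 4->slot 4; 6->slot 6; 26->slot 5; 27->slot 7
Table: [None, None, None, None, 4, 26, 6, 27, None, None, None]


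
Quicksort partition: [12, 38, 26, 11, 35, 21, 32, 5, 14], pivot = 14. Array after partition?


Elements <= 14 go left of pivot.
Result: [12, 11, 5, 14, 35, 21, 32, 26, 38], pivot at index 3


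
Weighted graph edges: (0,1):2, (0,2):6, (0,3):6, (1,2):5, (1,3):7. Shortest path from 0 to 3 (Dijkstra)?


Dijkstra from 0:
Distances: {0: 0, 1: 2, 2: 6, 3: 6}
Shortest distance to 3 = 6, path = [0, 3]
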